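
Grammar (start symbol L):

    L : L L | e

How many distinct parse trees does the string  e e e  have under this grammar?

2

Parse trees for e e e:
  [L [L e] [L [L e] [L e]]]
  [L [L [L e] [L e]] [L e]]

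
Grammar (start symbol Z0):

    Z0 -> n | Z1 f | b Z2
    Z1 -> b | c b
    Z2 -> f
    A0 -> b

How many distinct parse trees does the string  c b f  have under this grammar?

Parse trees for c b f:
  [Z0 [Z1 c b] f]

1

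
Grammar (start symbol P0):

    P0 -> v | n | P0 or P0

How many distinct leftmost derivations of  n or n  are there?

Parse trees for n or n:
  [P0 [P0 n] or [P0 n]]

1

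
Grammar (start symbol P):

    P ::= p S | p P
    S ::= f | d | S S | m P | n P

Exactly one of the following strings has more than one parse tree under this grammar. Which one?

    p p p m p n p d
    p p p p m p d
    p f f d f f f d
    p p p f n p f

p p p m p n p d: 1 tree
p p p p m p d: 1 tree
p f f d f f f d: 132 trees
p p p f n p f: 1 tree

p f f d f f f d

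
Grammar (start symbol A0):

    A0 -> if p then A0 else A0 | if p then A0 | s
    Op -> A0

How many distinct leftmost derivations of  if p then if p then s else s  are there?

Parse trees for if p then if p then s else s:
  [A0 if p then [A0 if p then [A0 s]] else [A0 s]]
  [A0 if p then [A0 if p then [A0 s] else [A0 s]]]

2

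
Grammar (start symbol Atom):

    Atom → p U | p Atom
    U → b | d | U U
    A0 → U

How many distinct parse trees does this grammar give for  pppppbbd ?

Parse trees for pppppbbd:
  [Atom p [Atom p [Atom p [Atom p [Atom p [U [U b] [U [U b] [U d]]]]]]]]
  [Atom p [Atom p [Atom p [Atom p [Atom p [U [U [U b] [U b]] [U d]]]]]]]

2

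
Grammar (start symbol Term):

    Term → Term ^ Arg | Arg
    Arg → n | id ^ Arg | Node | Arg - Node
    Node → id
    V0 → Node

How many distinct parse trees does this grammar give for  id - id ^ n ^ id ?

Parse trees for id - id ^ n ^ id:
  [Term [Term [Term [Arg [Arg [Node id]] - [Node id]]] ^ [Arg n]] ^ [Arg [Node id]]]

1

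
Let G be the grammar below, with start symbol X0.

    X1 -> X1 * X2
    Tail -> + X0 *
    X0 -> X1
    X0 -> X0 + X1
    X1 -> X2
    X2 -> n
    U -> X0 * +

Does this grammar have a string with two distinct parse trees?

(U, Tail are unreachable from X0, so their rules don't affect L(X0).) X0 → X0 + X1 | X1  ;  X1 → X1 * X2 | X2  — a left-associative chain with X2 at the bottom. Each string factors uniquely by precedence.

Unambiguous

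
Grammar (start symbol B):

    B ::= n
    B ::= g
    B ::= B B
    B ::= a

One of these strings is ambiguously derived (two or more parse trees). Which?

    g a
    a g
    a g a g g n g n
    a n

g a: 1 tree
a g: 1 tree
a g a g g n g n: 429 trees
a n: 1 tree

a g a g g n g n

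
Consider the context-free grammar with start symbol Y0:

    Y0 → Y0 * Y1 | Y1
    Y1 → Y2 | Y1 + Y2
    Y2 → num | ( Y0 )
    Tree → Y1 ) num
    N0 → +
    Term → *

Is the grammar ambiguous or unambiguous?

(Tree, N0, Term are unreachable from Y0, so their rules don't affect L(Y0).) The grammar is stratified — Y0 handles '*' (left-recursive), Y1 handles '+', Y2 atoms. Each operator has a fixed associativity and precedence level, so every string has one parse.

Unambiguous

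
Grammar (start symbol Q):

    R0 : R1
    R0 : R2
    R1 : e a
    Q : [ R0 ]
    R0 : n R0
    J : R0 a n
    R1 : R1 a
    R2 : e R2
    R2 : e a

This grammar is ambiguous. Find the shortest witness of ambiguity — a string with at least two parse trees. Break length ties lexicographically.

length 4: [ e a ] has 2 parse trees

Two derivations of [ e a ]:
  Q ⇒ [ R0 ] ⇒ [ R1 ] ⇒ [ e a ]
  Q ⇒ [ R0 ] ⇒ [ R2 ] ⇒ [ e a ]

[ e a ]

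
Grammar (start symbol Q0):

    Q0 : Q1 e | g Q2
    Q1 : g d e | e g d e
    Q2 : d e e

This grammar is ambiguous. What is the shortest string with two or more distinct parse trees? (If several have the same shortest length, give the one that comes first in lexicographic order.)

g d e e

length 4: g d e e has 2 parse trees

Two derivations of g d e e:
  Q0 ⇒ Q1 e ⇒ g d e e
  Q0 ⇒ g Q2 ⇒ g d e e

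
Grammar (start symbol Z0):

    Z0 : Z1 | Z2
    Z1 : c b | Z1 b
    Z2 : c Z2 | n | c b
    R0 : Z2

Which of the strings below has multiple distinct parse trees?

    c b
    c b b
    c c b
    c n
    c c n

c b: 2 trees
c b b: 1 tree
c c b: 1 tree
c n: 1 tree
c c n: 1 tree

c b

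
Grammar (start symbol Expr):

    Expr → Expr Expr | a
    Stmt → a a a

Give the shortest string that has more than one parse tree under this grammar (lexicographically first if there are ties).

a a a

length 1: no string has ≥2 trees
length 2: no string has ≥2 trees
length 3: a a a has 2 parse trees

Two derivations of a a a:
  Expr ⇒ Expr Expr ⇒ Expr Expr Expr ⇒ a Expr Expr ⇒ a a Expr ⇒ a a a
  Expr ⇒ Expr Expr ⇒ a Expr ⇒ a Expr Expr ⇒ a a Expr ⇒ a a a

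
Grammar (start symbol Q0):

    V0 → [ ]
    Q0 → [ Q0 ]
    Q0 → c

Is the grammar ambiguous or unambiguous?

(V0 is unreachable from Q0, so its rules don't affect L(Q0).) L(Q0) is { openⁿ atom closeⁿ : n ≥ 0 }. The bracket depth fixes n, and the derivation is forced at every step.

Unambiguous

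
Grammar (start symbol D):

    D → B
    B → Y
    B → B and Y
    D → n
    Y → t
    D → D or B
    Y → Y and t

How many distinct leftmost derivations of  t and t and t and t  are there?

8

Parse trees for t and t and t and t:
  [D [B [Y [Y [Y [Y t] and t] and t] and t]]]
  [D [B [B [Y t]] and [Y [Y [Y t] and t] and t]]]
  [D [B [B [Y [Y t] and t]] and [Y [Y t] and t]]]
  [D [B [B [B [Y t]] and [Y t]] and [Y [Y t] and t]]]
  [D [B [B [Y [Y [Y t] and t] and t]] and [Y t]]]
  [D [B [B [B [Y t]] and [Y [Y t] and t]] and [Y t]]]
  [D [B [B [B [Y [Y t] and t]] and [Y t]] and [Y t]]]
  [D [B [B [B [B [Y t]] and [Y t]] and [Y t]] and [Y t]]]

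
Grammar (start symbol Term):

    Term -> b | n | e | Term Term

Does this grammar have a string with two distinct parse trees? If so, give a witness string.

Witness: b b b

Derivation 1: Term ⇒ Term Term ⇒ b Term ⇒ b Term Term ⇒ b b Term ⇒ b b b
Derivation 2: Term ⇒ Term Term ⇒ Term Term Term ⇒ b Term Term ⇒ b b Term ⇒ b b b

Two distinct leftmost derivations for the same string.

Ambiguous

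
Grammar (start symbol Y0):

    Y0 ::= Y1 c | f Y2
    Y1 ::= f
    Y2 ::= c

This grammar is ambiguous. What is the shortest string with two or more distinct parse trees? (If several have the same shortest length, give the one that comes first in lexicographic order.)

f c

length 2: f c has 2 parse trees

Two derivations of f c:
  Y0 ⇒ Y1 c ⇒ f c
  Y0 ⇒ f Y2 ⇒ f c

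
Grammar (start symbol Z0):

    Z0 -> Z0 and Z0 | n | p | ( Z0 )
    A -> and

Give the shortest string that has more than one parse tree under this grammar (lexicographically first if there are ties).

n and n and n

length 1: no string has ≥2 trees
length 3: no string has ≥2 trees
length 5: n and n and n has 2 parse trees

Two derivations of n and n and n:
  Z0 ⇒ Z0 and Z0 ⇒ Z0 and Z0 and Z0 ⇒ n and Z0 and Z0 ⇒ n and n and Z0 ⇒ n and n and n
  Z0 ⇒ Z0 and Z0 ⇒ n and Z0 ⇒ n and Z0 and Z0 ⇒ n and n and Z0 ⇒ n and n and n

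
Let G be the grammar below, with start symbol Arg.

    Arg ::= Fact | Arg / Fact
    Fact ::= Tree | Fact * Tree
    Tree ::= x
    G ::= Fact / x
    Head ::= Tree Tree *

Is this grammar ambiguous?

Unambiguous

Only Arg, Fact, Tree are reachable from Arg; ignoring the rest: This is a standard precedence ladder (Arg over Fact over Tree), with each level left-recursive on its own operator ('/' at Arg, '*' at Fact). That structure is LR(1), hence unambiguous.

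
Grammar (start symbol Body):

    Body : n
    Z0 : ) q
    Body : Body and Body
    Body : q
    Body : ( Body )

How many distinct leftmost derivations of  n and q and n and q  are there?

Parse trees for n and q and n and q:
  [Body [Body n] and [Body [Body q] and [Body [Body n] and [Body q]]]]
  [Body [Body n] and [Body [Body [Body q] and [Body n]] and [Body q]]]
  [Body [Body [Body n] and [Body q]] and [Body [Body n] and [Body q]]]
  [Body [Body [Body n] and [Body [Body q] and [Body n]]] and [Body q]]
  [Body [Body [Body [Body n] and [Body q]] and [Body n]] and [Body q]]

5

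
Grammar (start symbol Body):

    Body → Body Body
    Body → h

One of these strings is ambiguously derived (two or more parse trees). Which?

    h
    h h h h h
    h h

h: 1 tree
h h h h h: 14 trees
h h: 1 tree

h h h h h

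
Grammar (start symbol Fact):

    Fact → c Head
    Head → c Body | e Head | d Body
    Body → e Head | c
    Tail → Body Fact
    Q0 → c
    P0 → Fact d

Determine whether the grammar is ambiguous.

Unambiguous

(Tail, Q0, P0 are unreachable from Fact, so their rules don't affect L(Fact).) Restricted to the reachable nonterminals, every rule has the form A → t or A → t B, and no two rules for the same A share a first terminal. The grammar encodes a DFA — one run per string.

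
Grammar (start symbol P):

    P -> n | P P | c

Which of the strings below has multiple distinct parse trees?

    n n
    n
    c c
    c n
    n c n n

n c n n

n n: 1 tree
n: 1 tree
c c: 1 tree
c n: 1 tree
n c n n: 5 trees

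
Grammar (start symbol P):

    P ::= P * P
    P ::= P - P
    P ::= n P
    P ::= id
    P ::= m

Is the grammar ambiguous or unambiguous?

Witness: n id * id

Derivation 1: P ⇒ P * P ⇒ n P * P ⇒ n id * P ⇒ n id * id
Derivation 2: P ⇒ n P ⇒ n P * P ⇒ n id * P ⇒ n id * id

Two distinct leftmost derivations for the same string.

Ambiguous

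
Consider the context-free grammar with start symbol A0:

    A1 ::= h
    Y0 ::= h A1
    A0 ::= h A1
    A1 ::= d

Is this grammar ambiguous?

Unambiguous

Only A0, A1 are reachable from A0; ignoring the rest: Restricted to the reachable nonterminals, every rule has the form A → t or A → t B, and no two rules for the same A share a first terminal. The grammar encodes a DFA — one run per string.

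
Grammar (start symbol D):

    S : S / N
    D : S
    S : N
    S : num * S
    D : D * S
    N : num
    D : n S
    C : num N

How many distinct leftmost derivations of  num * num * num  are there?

4

Parse trees for num * num * num:
  [D [S num * [S num * [S [N num]]]]]
  [D [D [S [N num]]] * [S num * [S [N num]]]]
  [D [D [S num * [S [N num]]]] * [S [N num]]]
  [D [D [D [S [N num]]] * [S [N num]]] * [S [N num]]]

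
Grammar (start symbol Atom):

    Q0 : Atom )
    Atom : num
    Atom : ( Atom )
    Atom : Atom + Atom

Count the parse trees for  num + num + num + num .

5

Parse trees for num + num + num + num:
  [Atom [Atom num] + [Atom [Atom num] + [Atom [Atom num] + [Atom num]]]]
  [Atom [Atom num] + [Atom [Atom [Atom num] + [Atom num]] + [Atom num]]]
  [Atom [Atom [Atom num] + [Atom num]] + [Atom [Atom num] + [Atom num]]]
  [Atom [Atom [Atom num] + [Atom [Atom num] + [Atom num]]] + [Atom num]]
  [Atom [Atom [Atom [Atom num] + [Atom num]] + [Atom num]] + [Atom num]]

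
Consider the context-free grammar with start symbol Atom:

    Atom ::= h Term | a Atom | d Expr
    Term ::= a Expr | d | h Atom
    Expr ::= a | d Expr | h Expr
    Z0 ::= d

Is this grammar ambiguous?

Unambiguous

Only Atom, Term, Expr are reachable from Atom; ignoring the rest: The reachable rules are right-linear with at most one rule per (nonterminal, next-terminal) pair. Each input token forces the next rule, so parsing is deterministic.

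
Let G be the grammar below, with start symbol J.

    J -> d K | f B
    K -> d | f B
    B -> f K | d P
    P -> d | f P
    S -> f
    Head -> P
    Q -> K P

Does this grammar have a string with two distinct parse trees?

Unambiguous

Only J, K, B, P are reachable from J; ignoring the rest: The reachable rules are right-linear with at most one rule per (nonterminal, next-terminal) pair. Each input token forces the next rule, so parsing is deterministic.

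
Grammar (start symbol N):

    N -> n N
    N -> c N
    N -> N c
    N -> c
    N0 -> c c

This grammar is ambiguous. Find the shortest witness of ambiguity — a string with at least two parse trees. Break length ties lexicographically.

c c

length 1: no string has ≥2 trees
length 2: c c has 2 parse trees

Two derivations of c c:
  N ⇒ c N ⇒ c c
  N ⇒ N c ⇒ c c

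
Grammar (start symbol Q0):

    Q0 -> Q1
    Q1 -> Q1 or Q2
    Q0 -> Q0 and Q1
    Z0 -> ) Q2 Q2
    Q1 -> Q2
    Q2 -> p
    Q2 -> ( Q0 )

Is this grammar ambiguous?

Unambiguous

(Z0 is unreachable from Q0, so its rules don't affect L(Q0).) This is a standard precedence ladder (Q0 over Q1 over Q2), with each level left-recursive on its own operator ('and' at Q0, 'or' at Q1). That structure is LR(1), hence unambiguous.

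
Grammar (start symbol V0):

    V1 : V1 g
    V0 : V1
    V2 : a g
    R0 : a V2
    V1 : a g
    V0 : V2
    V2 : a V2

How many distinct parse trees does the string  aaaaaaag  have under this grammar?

1

Parse trees for aaaaaaag:
  [V0 [V2 a [V2 a [V2 a [V2 a [V2 a [V2 a [V2 a g]]]]]]]]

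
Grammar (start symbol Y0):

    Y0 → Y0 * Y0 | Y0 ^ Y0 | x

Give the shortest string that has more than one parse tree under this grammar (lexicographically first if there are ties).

length 1: no string has ≥2 trees
length 3: no string has ≥2 trees
length 5: x * x * x has 2 parse trees

Two derivations of x * x * x:
  Y0 ⇒ Y0 * Y0 ⇒ Y0 * Y0 * Y0 ⇒ x * Y0 * Y0 ⇒ x * x * Y0 ⇒ x * x * x
  Y0 ⇒ Y0 * Y0 ⇒ x * Y0 ⇒ x * Y0 * Y0 ⇒ x * x * Y0 ⇒ x * x * x

x * x * x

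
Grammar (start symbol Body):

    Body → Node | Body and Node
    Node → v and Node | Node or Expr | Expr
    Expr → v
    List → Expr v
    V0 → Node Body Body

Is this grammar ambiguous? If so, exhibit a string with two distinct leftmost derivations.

Witness: v and v

Derivation 1: Body ⇒ Node ⇒ v and Node ⇒ v and Expr ⇒ v and v
Derivation 2: Body ⇒ Body and Node ⇒ Node and Node ⇒ Expr and Node ⇒ v and Node ⇒ v and Expr ⇒ v and v

Two distinct leftmost derivations for the same string.

Ambiguous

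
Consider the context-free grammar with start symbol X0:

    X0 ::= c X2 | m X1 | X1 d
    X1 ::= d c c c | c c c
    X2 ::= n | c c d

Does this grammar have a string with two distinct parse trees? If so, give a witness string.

Witness: c c c d

Derivation 1: X0 ⇒ c X2 ⇒ c c c d
Derivation 2: X0 ⇒ X1 d ⇒ c c c d

Two distinct leftmost derivations for the same string.

Ambiguous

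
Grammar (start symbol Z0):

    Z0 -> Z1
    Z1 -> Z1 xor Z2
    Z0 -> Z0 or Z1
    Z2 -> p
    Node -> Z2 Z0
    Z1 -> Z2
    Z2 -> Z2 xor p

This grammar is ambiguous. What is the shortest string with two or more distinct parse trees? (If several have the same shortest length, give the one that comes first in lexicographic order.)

p xor p

length 1: no string has ≥2 trees
length 3: p xor p has 2 parse trees

Two derivations of p xor p:
  Z0 ⇒ Z1 ⇒ Z1 xor Z2 ⇒ Z2 xor Z2 ⇒ p xor Z2 ⇒ p xor p
  Z0 ⇒ Z1 ⇒ Z2 ⇒ Z2 xor p ⇒ p xor p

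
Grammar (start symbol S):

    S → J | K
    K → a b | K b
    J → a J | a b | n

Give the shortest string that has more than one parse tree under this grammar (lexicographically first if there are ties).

a b

length 1: no string has ≥2 trees
length 2: a b has 2 parse trees

Two derivations of a b:
  S ⇒ J ⇒ a b
  S ⇒ K ⇒ a b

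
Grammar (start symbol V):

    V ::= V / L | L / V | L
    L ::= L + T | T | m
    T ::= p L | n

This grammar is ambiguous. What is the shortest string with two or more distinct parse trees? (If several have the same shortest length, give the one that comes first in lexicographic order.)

m / m

length 1: no string has ≥2 trees
length 2: no string has ≥2 trees
length 3: m / m has 2 parse trees

Two derivations of m / m:
  V ⇒ V / L ⇒ L / L ⇒ m / L ⇒ m / m
  V ⇒ L / V ⇒ m / V ⇒ m / L ⇒ m / m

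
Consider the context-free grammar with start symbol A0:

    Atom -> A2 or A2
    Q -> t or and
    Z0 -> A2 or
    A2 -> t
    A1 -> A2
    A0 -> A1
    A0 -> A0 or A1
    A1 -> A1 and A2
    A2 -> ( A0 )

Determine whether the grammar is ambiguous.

Unambiguous

(Atom, Q, Z0 are unreachable from A0, so their rules don't affect L(A0).) A0 → A0 or A1 | A1  ;  A1 → A1 and A2 | A2  — a left-associative chain with A2 at the bottom. Each string factors uniquely by precedence.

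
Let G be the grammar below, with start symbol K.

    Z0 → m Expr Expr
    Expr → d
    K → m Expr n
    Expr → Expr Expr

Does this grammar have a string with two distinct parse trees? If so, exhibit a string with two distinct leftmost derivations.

Ambiguous

Witness: m d d d n

Derivation 1: K ⇒ m Expr n ⇒ m Expr Expr n ⇒ m d Expr n ⇒ m d Expr Expr n ⇒ m d d Expr n ⇒ m d d d n
Derivation 2: K ⇒ m Expr n ⇒ m Expr Expr n ⇒ m Expr Expr Expr n ⇒ m d Expr Expr n ⇒ m d d Expr n ⇒ m d d d n

Two distinct leftmost derivations for the same string.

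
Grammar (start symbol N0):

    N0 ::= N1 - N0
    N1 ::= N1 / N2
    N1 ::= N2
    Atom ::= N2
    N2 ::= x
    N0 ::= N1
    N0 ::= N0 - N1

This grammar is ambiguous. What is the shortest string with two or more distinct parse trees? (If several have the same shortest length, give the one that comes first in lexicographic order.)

x - x

length 1: no string has ≥2 trees
length 3: x - x has 2 parse trees

Two derivations of x - x:
  N0 ⇒ N1 - N0 ⇒ N2 - N0 ⇒ x - N0 ⇒ x - N1 ⇒ x - N2 ⇒ x - x
  N0 ⇒ N0 - N1 ⇒ N1 - N1 ⇒ N2 - N1 ⇒ x - N1 ⇒ x - N2 ⇒ x - x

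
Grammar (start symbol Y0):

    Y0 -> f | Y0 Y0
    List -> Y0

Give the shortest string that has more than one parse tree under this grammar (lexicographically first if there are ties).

length 1: no string has ≥2 trees
length 2: no string has ≥2 trees
length 3: f f f has 2 parse trees

Two derivations of f f f:
  Y0 ⇒ Y0 Y0 ⇒ f Y0 ⇒ f Y0 Y0 ⇒ f f Y0 ⇒ f f f
  Y0 ⇒ Y0 Y0 ⇒ Y0 Y0 Y0 ⇒ f Y0 Y0 ⇒ f f Y0 ⇒ f f f

f f f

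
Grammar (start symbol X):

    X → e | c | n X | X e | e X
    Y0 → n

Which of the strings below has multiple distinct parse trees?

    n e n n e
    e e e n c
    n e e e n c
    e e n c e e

n e n n e: 1 tree
e e e n c: 1 tree
n e e e n c: 1 tree
e e n c e e: 10 trees

e e n c e e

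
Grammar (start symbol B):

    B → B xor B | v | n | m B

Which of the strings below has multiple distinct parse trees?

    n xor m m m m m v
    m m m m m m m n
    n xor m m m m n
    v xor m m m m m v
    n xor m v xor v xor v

n xor m m m m m v: 1 tree
m m m m m m m n: 1 tree
n xor m m m m n: 1 tree
v xor m m m m m v: 1 tree
n xor m v xor v xor v: 9 trees

n xor m v xor v xor v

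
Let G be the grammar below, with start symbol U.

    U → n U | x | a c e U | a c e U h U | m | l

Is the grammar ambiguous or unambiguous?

Witness: a c e a c e l h l

Derivation 1: U ⇒ a c e U ⇒ a c e a c e U h U ⇒ a c e a c e l h U ⇒ a c e a c e l h l
Derivation 2: U ⇒ a c e U h U ⇒ a c e a c e U h U ⇒ a c e a c e l h U ⇒ a c e a c e l h l

Two distinct leftmost derivations for the same string.

Ambiguous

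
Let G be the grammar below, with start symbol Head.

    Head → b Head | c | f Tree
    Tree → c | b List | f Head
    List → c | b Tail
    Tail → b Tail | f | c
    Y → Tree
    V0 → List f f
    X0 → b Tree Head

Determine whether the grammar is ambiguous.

Unambiguous

(Y, V0, X0 are unreachable from Head, so their rules don't affect L(Head).) Each reachable nonterminal has at most one production per leading terminal, and all productions are right-linear; the derivation is determined token-by-token.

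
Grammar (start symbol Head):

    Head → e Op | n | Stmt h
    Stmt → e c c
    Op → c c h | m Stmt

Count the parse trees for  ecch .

2

Parse trees for ecch:
  [Head e [Op c c h]]
  [Head [Stmt e c c] h]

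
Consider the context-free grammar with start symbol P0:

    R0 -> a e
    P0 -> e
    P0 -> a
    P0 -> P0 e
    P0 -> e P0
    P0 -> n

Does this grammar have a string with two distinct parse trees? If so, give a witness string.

Ambiguous

Witness: e e

Derivation 1: P0 ⇒ P0 e ⇒ e e
Derivation 2: P0 ⇒ e P0 ⇒ e e

Two distinct leftmost derivations for the same string.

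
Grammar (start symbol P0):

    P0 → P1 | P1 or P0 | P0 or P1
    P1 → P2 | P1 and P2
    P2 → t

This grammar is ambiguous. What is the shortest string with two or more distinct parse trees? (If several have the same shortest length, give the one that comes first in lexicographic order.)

length 1: no string has ≥2 trees
length 3: t or t has 2 parse trees

Two derivations of t or t:
  P0 ⇒ P1 or P0 ⇒ P2 or P0 ⇒ t or P0 ⇒ t or P1 ⇒ t or P2 ⇒ t or t
  P0 ⇒ P0 or P1 ⇒ P1 or P1 ⇒ P2 or P1 ⇒ t or P1 ⇒ t or P2 ⇒ t or t

t or t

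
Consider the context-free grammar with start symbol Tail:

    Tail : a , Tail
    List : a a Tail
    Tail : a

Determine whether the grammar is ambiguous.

(List is unreachable from Tail, so its rules don't affect L(Tail).) The reachable grammar is A → atom sep A | atom. Each atom is followed by either the separator (recurse) or end-of-string (stop) — no choice point.

Unambiguous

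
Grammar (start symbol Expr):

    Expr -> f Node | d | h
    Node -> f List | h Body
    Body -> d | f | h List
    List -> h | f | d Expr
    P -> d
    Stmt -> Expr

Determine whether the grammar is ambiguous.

(P, Stmt are unreachable from Expr, so their rules don't affect L(Expr).) The reachable rules are right-linear with at most one rule per (nonterminal, next-terminal) pair. Each input token forces the next rule, so parsing is deterministic.

Unambiguous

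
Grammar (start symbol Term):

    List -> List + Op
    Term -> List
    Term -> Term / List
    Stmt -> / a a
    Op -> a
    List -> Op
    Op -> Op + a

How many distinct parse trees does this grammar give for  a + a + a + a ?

Parse trees for a + a + a + a:
  [Term [List [List [Op a]] + [Op [Op [Op a] + a] + a]]]
  [Term [List [List [List [Op a]] + [Op a]] + [Op [Op a] + a]]]
  [Term [List [List [Op [Op a] + a]] + [Op [Op a] + a]]]
  [Term [List [List [List [Op a]] + [Op [Op a] + a]] + [Op a]]]
  [Term [List [List [List [List [Op a]] + [Op a]] + [Op a]] + [Op a]]]
  [Term [List [List [List [Op [Op a] + a]] + [Op a]] + [Op a]]]
  [Term [List [List [Op [Op [Op a] + a] + a]] + [Op a]]]
  [Term [List [Op [Op [Op [Op a] + a] + a] + a]]]

8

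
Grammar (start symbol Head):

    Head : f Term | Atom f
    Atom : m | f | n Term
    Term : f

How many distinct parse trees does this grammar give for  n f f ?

Parse trees for n f f:
  [Head [Atom n [Term f]] f]

1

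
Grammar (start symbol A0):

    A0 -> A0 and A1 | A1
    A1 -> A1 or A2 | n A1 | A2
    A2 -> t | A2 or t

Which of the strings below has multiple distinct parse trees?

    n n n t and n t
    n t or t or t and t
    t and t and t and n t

n n n t and n t: 1 tree
n t or t or t and t: 8 trees
t and t and t and n t: 1 tree

n t or t or t and t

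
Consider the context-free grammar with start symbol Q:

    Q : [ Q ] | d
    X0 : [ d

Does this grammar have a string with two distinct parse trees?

Unambiguous

(X0 is unreachable from Q, so its rules don't affect L(Q).) L(Q) is { openⁿ atom closeⁿ : n ≥ 0 }. The bracket depth fixes n, and the derivation is forced at every step.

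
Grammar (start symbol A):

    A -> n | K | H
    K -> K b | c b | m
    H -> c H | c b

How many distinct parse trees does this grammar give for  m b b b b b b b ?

1

Parse trees for m b b b b b b b:
  [A [K [K [K [K [K [K [K [K m] b] b] b] b] b] b] b]]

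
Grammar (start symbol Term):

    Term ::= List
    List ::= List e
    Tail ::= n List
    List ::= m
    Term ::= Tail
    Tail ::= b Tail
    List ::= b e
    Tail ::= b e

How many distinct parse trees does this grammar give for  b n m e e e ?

1

Parse trees for b n m e e e:
  [Term [Tail b [Tail n [List [List [List [List m] e] e] e]]]]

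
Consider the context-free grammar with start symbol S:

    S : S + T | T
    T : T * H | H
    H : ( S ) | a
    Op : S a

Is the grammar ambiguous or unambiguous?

(Op is unreachable from S, so its rules don't affect L(S).) The grammar is stratified — S handles '+' (left-recursive), T handles '*', H atoms. Each operator has a fixed associativity and precedence level, so every string has one parse.

Unambiguous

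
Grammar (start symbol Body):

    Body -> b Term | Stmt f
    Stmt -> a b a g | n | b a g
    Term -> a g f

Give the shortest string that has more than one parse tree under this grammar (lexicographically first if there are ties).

length 2: no string has ≥2 trees
length 4: b a g f has 2 parse trees

Two derivations of b a g f:
  Body ⇒ b Term ⇒ b a g f
  Body ⇒ Stmt f ⇒ b a g f

b a g f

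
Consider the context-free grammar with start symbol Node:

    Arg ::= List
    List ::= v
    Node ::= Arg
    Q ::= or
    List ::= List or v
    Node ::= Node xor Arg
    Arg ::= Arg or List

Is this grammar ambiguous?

Ambiguous

Witness: v or v

Derivation 1: Node ⇒ Arg ⇒ List ⇒ List or v ⇒ v or v
Derivation 2: Node ⇒ Arg ⇒ Arg or List ⇒ List or List ⇒ v or List ⇒ v or v

Two distinct leftmost derivations for the same string.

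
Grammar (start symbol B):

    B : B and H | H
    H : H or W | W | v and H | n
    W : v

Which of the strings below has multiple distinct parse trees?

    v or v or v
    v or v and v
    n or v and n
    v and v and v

v or v or v: 1 tree
v or v and v: 1 tree
n or v and n: 1 tree
v and v and v: 4 trees

v and v and v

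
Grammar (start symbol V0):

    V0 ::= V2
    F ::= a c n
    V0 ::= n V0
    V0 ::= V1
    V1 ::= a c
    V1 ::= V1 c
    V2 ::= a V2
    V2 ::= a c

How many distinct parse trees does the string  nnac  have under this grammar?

2

Parse trees for nnac:
  [V0 n [V0 n [V0 [V2 a c]]]]
  [V0 n [V0 n [V0 [V1 a c]]]]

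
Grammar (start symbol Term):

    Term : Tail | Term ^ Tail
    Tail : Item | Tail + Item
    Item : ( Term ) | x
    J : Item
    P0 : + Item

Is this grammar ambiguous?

Unambiguous

(J, P0 are unreachable from Term, so their rules don't affect L(Term).) This is a standard precedence ladder (Term over Tail over Item), with each level left-recursive on its own operator ('^' at Term, '+' at Tail). That structure is LR(1), hence unambiguous.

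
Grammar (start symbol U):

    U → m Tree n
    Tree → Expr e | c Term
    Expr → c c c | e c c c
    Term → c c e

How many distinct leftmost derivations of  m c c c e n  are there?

2

Parse trees for m c c c e n:
  [U m [Tree [Expr c c c] e] n]
  [U m [Tree c [Term c c e]] n]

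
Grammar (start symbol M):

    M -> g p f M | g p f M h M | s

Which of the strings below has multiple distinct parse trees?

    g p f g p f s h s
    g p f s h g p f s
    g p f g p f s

g p f g p f s h s: 2 trees
g p f s h g p f s: 1 tree
g p f g p f s: 1 tree

g p f g p f s h s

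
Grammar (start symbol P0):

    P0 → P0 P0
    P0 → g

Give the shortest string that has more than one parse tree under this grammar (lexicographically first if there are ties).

length 1: no string has ≥2 trees
length 2: no string has ≥2 trees
length 3: g g g has 2 parse trees

Two derivations of g g g:
  P0 ⇒ P0 P0 ⇒ P0 P0 P0 ⇒ g P0 P0 ⇒ g g P0 ⇒ g g g
  P0 ⇒ P0 P0 ⇒ g P0 ⇒ g P0 P0 ⇒ g g P0 ⇒ g g g

g g g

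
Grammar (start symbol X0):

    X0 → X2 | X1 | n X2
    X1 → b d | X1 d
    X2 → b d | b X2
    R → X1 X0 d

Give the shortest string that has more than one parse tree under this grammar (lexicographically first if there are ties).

length 2: b d has 2 parse trees

Two derivations of b d:
  X0 ⇒ X2 ⇒ b d
  X0 ⇒ X1 ⇒ b d

b d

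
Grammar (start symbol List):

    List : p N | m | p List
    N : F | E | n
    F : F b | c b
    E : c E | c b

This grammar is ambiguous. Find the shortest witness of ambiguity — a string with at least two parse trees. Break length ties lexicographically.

length 1: no string has ≥2 trees
length 2: no string has ≥2 trees
length 3: p c b has 2 parse trees

Two derivations of p c b:
  List ⇒ p N ⇒ p F ⇒ p c b
  List ⇒ p N ⇒ p E ⇒ p c b

p c b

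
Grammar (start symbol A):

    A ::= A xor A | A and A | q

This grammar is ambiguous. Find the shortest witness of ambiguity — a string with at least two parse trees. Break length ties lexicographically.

length 1: no string has ≥2 trees
length 3: no string has ≥2 trees
length 5: q and q and q has 2 parse trees

Two derivations of q and q and q:
  A ⇒ A and A ⇒ A and A and A ⇒ q and A and A ⇒ q and q and A ⇒ q and q and q
  A ⇒ A and A ⇒ q and A ⇒ q and A and A ⇒ q and q and A ⇒ q and q and q

q and q and q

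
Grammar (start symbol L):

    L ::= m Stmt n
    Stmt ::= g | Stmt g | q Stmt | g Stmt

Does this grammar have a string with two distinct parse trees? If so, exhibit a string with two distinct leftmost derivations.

Witness: m g g n

Derivation 1: L ⇒ m Stmt n ⇒ m Stmt g n ⇒ m g g n
Derivation 2: L ⇒ m Stmt n ⇒ m g Stmt n ⇒ m g g n

Two distinct leftmost derivations for the same string.

Ambiguous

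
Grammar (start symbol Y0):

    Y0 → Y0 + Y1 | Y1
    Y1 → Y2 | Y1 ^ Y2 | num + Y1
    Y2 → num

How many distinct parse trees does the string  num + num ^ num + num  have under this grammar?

3

Parse trees for num + num ^ num + num:
  [Y0 [Y0 [Y0 [Y1 [Y2 num]]] + [Y1 [Y1 [Y2 num]] ^ [Y2 num]]] + [Y1 [Y2 num]]]
  [Y0 [Y0 [Y1 [Y1 num + [Y1 [Y2 num]]] ^ [Y2 num]]] + [Y1 [Y2 num]]]
  [Y0 [Y0 [Y1 num + [Y1 [Y1 [Y2 num]] ^ [Y2 num]]]] + [Y1 [Y2 num]]]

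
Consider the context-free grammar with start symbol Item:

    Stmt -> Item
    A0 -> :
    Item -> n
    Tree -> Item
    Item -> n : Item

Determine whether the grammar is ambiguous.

Unambiguous

Only Item is reachable from Item; ignoring the rest: Right-recursive list with a separator: after each atom, whether the separator follows determines the rule. One parse per string.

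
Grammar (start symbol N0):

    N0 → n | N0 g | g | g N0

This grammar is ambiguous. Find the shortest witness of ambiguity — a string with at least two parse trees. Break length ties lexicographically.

length 1: no string has ≥2 trees
length 2: g g has 2 parse trees

Two derivations of g g:
  N0 ⇒ N0 g ⇒ g g
  N0 ⇒ g N0 ⇒ g g

g g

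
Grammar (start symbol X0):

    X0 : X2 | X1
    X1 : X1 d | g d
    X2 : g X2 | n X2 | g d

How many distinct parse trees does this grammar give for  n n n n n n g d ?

1

Parse trees for n n n n n n g d:
  [X0 [X2 n [X2 n [X2 n [X2 n [X2 n [X2 n [X2 g d]]]]]]]]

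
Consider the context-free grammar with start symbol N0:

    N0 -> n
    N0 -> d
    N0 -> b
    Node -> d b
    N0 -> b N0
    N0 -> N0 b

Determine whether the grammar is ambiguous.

Witness: b b

Derivation 1: N0 ⇒ b N0 ⇒ b b
Derivation 2: N0 ⇒ N0 b ⇒ b b

Two distinct leftmost derivations for the same string.

Ambiguous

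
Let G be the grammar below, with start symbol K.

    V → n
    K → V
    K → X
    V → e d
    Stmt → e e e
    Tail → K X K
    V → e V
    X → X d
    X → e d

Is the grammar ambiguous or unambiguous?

Ambiguous

Witness: e d

Derivation 1: K ⇒ V ⇒ e d
Derivation 2: K ⇒ X ⇒ e d

Two distinct leftmost derivations for the same string.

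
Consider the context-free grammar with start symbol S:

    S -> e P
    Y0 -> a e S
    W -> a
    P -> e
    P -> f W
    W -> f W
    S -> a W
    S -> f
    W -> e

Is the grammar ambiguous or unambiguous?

Unambiguous

Only S, P, W are reachable from S; ignoring the rest: The reachable rules are right-linear with at most one rule per (nonterminal, next-terminal) pair. Each input token forces the next rule, so parsing is deterministic.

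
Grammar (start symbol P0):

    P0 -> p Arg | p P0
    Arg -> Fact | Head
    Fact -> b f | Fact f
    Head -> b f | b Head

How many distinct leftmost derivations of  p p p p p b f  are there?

2

Parse trees for p p p p p b f:
  [P0 p [P0 p [P0 p [P0 p [P0 p [Arg [Fact b f]]]]]]]
  [P0 p [P0 p [P0 p [P0 p [P0 p [Arg [Head b f]]]]]]]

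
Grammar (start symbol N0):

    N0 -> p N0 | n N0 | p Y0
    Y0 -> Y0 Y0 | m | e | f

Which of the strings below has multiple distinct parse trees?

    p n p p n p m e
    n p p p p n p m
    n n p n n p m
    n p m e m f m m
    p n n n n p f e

n p m e m f m m

p n p p n p m e: 1 tree
n p p p p n p m: 1 tree
n n p n n p m: 1 tree
n p m e m f m m: 42 trees
p n n n n p f e: 1 tree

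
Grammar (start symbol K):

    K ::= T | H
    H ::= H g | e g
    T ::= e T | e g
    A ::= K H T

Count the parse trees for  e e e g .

Parse trees for e e e g:
  [K [T e [T e [T e g]]]]

1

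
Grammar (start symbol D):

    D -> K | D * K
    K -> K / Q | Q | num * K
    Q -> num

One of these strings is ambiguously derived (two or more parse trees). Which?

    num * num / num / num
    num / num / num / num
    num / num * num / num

num * num / num / num: 4 trees
num / num / num / num: 1 tree
num / num * num / num: 1 tree

num * num / num / num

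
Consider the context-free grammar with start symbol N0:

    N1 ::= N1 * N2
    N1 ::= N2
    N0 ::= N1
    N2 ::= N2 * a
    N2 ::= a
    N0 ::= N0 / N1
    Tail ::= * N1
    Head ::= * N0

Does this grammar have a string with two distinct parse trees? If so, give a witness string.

Witness: a * a

Derivation 1: N0 ⇒ N1 ⇒ N1 * N2 ⇒ N2 * N2 ⇒ a * N2 ⇒ a * a
Derivation 2: N0 ⇒ N1 ⇒ N2 ⇒ N2 * a ⇒ a * a

Two distinct leftmost derivations for the same string.

Ambiguous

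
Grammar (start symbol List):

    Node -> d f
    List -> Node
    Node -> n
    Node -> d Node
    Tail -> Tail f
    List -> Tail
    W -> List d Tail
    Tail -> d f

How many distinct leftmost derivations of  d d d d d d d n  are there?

Parse trees for d d d d d d d n:
  [List [Node d [Node d [Node d [Node d [Node d [Node d [Node d [Node n]]]]]]]]]

1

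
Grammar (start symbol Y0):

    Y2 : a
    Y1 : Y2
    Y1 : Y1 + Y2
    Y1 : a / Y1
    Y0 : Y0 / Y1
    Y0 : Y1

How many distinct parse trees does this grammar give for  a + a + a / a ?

1

Parse trees for a + a + a / a:
  [Y0 [Y0 [Y1 [Y1 [Y1 [Y2 a]] + [Y2 a]] + [Y2 a]]] / [Y1 [Y2 a]]]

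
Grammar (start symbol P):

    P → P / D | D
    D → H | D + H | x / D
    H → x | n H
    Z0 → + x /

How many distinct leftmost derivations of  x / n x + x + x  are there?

4

Parse trees for x / n x + x + x:
  [P [P [D [H x]]] / [D [D [D [H n [H x]]] + [H x]] + [H x]]]
  [P [D [D [D x / [D [H n [H x]]]] + [H x]] + [H x]]]
  [P [D [D x / [D [D [H n [H x]]] + [H x]]] + [H x]]]
  [P [D x / [D [D [D [H n [H x]]] + [H x]] + [H x]]]]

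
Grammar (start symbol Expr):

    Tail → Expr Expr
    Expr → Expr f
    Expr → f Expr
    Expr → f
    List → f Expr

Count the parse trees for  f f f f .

8

Parse trees for f f f f:
  [Expr [Expr [Expr [Expr f] f] f] f]
  [Expr [Expr [Expr f [Expr f]] f] f]
  [Expr [Expr f [Expr [Expr f] f]] f]
  [Expr [Expr f [Expr f [Expr f]]] f]
  [Expr f [Expr [Expr [Expr f] f] f]]
  [Expr f [Expr [Expr f [Expr f]] f]]
  [Expr f [Expr f [Expr [Expr f] f]]]
  [Expr f [Expr f [Expr f [Expr f]]]]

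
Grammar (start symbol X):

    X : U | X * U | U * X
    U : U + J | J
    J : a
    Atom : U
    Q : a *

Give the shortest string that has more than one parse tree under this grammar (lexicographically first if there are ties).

a * a

length 1: no string has ≥2 trees
length 3: a * a has 2 parse trees

Two derivations of a * a:
  X ⇒ X * U ⇒ U * U ⇒ J * U ⇒ a * U ⇒ a * J ⇒ a * a
  X ⇒ U * X ⇒ J * X ⇒ a * X ⇒ a * U ⇒ a * J ⇒ a * a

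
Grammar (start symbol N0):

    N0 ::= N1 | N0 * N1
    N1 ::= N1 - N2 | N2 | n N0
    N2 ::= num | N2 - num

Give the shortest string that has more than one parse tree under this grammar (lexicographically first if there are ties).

length 1: no string has ≥2 trees
length 2: no string has ≥2 trees
length 3: num - num has 2 parse trees

Two derivations of num - num:
  N0 ⇒ N1 ⇒ N1 - N2 ⇒ N2 - N2 ⇒ num - N2 ⇒ num - num
  N0 ⇒ N1 ⇒ N2 ⇒ N2 - num ⇒ num - num

num - num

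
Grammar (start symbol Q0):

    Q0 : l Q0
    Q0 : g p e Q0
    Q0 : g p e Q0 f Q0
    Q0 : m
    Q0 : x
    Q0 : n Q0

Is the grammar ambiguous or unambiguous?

Witness: g p e g p e m f m

Derivation 1: Q0 ⇒ g p e Q0 ⇒ g p e g p e Q0 f Q0 ⇒ g p e g p e m f Q0 ⇒ g p e g p e m f m
Derivation 2: Q0 ⇒ g p e Q0 f Q0 ⇒ g p e g p e Q0 f Q0 ⇒ g p e g p e m f Q0 ⇒ g p e g p e m f m

Two distinct leftmost derivations for the same string.

Ambiguous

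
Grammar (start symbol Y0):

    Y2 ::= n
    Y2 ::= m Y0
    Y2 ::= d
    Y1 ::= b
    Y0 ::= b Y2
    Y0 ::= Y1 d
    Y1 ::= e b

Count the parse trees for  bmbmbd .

2

Parse trees for bmbmbd:
  [Y0 b [Y2 m [Y0 b [Y2 m [Y0 b [Y2 d]]]]]]
  [Y0 b [Y2 m [Y0 b [Y2 m [Y0 [Y1 b] d]]]]]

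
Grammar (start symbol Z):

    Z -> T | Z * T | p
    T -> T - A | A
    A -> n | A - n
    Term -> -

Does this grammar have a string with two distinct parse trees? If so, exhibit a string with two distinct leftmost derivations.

Witness: n - n

Derivation 1: Z ⇒ T ⇒ T - A ⇒ A - A ⇒ n - A ⇒ n - n
Derivation 2: Z ⇒ T ⇒ A ⇒ A - n ⇒ n - n

Two distinct leftmost derivations for the same string.

Ambiguous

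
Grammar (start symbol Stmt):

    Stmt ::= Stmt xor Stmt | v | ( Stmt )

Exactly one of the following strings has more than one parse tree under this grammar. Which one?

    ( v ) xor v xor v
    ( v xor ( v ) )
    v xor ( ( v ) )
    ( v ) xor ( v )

( v ) xor v xor v: 2 trees
( v xor ( v ) ): 1 tree
v xor ( ( v ) ): 1 tree
( v ) xor ( v ): 1 tree

( v ) xor v xor v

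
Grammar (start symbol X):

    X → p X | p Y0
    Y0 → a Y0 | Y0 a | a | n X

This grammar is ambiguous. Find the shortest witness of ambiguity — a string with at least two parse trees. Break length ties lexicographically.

p a a

length 2: no string has ≥2 trees
length 3: p a a has 2 parse trees

Two derivations of p a a:
  X ⇒ p Y0 ⇒ p a Y0 ⇒ p a a
  X ⇒ p Y0 ⇒ p Y0 a ⇒ p a a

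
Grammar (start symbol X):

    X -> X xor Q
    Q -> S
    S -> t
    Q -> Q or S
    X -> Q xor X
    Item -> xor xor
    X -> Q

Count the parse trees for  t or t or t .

Parse trees for t or t or t:
  [X [Q [Q [Q [S t]] or [S t]] or [S t]]]

1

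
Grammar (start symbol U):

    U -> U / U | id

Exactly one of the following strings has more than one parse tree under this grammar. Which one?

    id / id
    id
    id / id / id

id / id: 1 tree
id: 1 tree
id / id / id: 2 trees

id / id / id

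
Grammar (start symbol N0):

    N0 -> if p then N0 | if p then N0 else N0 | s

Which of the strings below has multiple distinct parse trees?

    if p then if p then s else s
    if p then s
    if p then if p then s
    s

if p then if p then s else s: 2 trees
if p then s: 1 tree
if p then if p then s: 1 tree
s: 1 tree

if p then if p then s else s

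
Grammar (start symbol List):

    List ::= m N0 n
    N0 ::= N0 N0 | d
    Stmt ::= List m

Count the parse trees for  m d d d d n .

Parse trees for m d d d d n:
  [List m [N0 [N0 d] [N0 [N0 d] [N0 [N0 d] [N0 d]]]] n]
  [List m [N0 [N0 d] [N0 [N0 [N0 d] [N0 d]] [N0 d]]] n]
  [List m [N0 [N0 [N0 d] [N0 d]] [N0 [N0 d] [N0 d]]] n]
  [List m [N0 [N0 [N0 d] [N0 [N0 d] [N0 d]]] [N0 d]] n]
  [List m [N0 [N0 [N0 [N0 d] [N0 d]] [N0 d]] [N0 d]] n]

5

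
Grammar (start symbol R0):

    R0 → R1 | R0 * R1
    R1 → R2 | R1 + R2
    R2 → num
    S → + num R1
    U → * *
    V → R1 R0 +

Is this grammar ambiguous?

Unambiguous

Only R0, R1, R2 are reachable from R0; ignoring the rest: The grammar is stratified — R0 handles '*' (left-recursive), R1 handles '+', R2 atoms. Each operator has a fixed associativity and precedence level, so every string has one parse.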